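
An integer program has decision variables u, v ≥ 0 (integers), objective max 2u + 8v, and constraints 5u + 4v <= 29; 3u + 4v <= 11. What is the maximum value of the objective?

18

(u,v)=(1,2) is feasible, giving 18.
(u,v)=(0,2) is feasible, giving 16.
(u,v)=(2,1) is feasible, giving 12.
(u,v)=(1,1) is feasible, giving 10.
No feasible integer point exceeds 18.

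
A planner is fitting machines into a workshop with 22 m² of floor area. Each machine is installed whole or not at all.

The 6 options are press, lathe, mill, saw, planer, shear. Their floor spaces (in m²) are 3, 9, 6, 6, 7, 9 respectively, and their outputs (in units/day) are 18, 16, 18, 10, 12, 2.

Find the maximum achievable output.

58

Treat it as a binary knapsack problem.
press + lathe + mill: floor space 3 + 9 + 6 = 18 ≤ 22, output 18 + 16 + 18 = 52.
press + mill + saw + planer: floor space 3 + 6 + 6 + 7 = 22 ≤ 22, output 18 + 18 + 10 + 12 = 58.
Best is press, mill, saw, and planer with total output 58.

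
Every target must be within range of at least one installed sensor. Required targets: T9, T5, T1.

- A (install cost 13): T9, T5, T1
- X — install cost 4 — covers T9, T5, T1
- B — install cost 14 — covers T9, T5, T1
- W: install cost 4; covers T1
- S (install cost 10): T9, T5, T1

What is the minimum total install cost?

X alone covers T9, T5, T1 — every target.
Total install cost: 4.
No cover costs less than 4.

4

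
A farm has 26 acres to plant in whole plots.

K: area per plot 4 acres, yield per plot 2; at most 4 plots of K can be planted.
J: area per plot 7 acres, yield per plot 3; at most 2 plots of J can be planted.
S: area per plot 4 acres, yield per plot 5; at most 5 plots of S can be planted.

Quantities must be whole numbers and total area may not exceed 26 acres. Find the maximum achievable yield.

Take 1×K and 5×S: area 24 ≤ 26, yield 1·2 + 5·5 = 27.
S has the best ratio (5/4) and is taken to its limit of 5; remaining capacity is filled optimally with the others.

27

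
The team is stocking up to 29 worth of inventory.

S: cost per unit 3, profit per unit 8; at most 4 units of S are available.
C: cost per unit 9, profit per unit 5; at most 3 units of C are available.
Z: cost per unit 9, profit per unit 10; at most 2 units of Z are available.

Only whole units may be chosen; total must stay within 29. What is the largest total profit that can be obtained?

44

Take 3×S and 2×Z: cost 27 ≤ 29, profit 3·8 + 2·10 = 44.
No other integer combination yields more.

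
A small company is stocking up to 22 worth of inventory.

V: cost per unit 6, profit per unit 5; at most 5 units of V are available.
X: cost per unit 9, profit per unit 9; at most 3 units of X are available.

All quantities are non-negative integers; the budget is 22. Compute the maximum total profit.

19

2×X: cost 18 ≤ 22, profit 2·9 = 18.
2×V and 1×X: cost 21 ≤ 22, profit 2·5 + 1·9 = 19.
Best is 19.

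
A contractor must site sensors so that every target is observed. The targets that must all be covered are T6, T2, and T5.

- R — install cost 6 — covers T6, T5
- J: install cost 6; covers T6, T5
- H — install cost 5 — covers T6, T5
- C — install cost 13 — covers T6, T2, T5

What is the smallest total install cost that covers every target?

The greedy cost-per-new-target heuristic would pick H and C for 18, but a cheaper cover exists.
C alone covers T6, T2, T5 — every target.
Total install cost: 13.
No cover costs less than 13.

13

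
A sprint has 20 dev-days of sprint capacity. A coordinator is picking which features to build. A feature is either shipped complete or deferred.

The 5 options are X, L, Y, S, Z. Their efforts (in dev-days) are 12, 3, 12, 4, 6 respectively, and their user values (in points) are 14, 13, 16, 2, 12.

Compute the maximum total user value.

31

L + Y + S: effort 3 + 12 + 4 = 19 ≤ 20, user value 13 + 16 + 2 = 31.
L + Y: effort 3 + 12 = 15 ≤ 20, user value 13 + 16 = 29.
X + L + S: effort 12 + 3 + 4 = 19 ≤ 20, user value 14 + 13 + 2 = 29.
Best is L, Y, and S with total user value 31.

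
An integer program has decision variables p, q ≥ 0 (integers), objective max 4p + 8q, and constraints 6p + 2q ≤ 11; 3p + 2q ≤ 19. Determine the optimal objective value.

40

(p,q)=(0,5) is feasible, giving 40.
(p,q)=(0,4) is feasible, giving 32.
Maximum is 40 at (p,q)=(0,5).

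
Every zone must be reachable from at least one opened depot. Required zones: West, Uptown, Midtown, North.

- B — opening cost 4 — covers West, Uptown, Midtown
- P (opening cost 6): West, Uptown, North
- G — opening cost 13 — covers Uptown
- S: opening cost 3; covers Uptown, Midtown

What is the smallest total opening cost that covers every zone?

9

The greedy cost-per-new-zone heuristic would pick B and P for 10, but a cheaper cover exists.
Choose P and S: together they cover West, Uptown, Midtown, North — every zone.
Total opening cost: 6 + 3 = 9.
No cover costs less than 9.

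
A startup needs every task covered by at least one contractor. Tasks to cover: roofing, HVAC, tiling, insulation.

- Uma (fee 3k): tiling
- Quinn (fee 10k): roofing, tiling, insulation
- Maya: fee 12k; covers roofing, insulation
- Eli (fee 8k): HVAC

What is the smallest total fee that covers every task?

18

The greedy cost-per-new-task heuristic would pick Uma, Quinn, and Eli for 21, but a cheaper cover exists.
Choose Quinn and Eli: together they cover roofing, HVAC, tiling, insulation — every task.
Total fee: 10 + 8 = 18.
No cover costs less than 18.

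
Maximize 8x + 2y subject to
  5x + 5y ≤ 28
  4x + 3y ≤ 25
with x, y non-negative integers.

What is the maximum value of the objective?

40

(x,y)=(5,0): 5·5+5·0=25≤28, 4·5+3·0=20≤25, objective 40.
(x,y)=(4,1): 5·4+5·1=25≤28, 4·4+3·1=19≤25, objective 34.
The best lattice point is (5,0), giving 40.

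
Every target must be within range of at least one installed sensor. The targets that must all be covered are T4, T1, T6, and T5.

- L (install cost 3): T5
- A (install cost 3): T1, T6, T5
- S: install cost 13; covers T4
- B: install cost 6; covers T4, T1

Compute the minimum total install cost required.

Choose A and B: together they cover T4, T1, T6, T5 — every target.
Total install cost: 3 + 6 = 9.
No cover costs less than 9.

9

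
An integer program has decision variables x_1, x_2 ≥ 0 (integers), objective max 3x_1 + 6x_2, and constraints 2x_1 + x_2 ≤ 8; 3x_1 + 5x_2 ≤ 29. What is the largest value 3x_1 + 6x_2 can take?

(x_1,x_2)=(1,5): 2·1+1·5=7≤8, 3·1+5·5=28≤29, objective 33.
(x_1,x_2)=(2,4): 2·2+1·4=8≤8, 3·2+5·4=26≤29, objective 30.
(x_1,x_2)=(0,5): 2·0+1·5=5≤8, 3·0+5·5=25≤29, objective 30.
Maximum is 33 at (x_1,x_2)=(1,5).

33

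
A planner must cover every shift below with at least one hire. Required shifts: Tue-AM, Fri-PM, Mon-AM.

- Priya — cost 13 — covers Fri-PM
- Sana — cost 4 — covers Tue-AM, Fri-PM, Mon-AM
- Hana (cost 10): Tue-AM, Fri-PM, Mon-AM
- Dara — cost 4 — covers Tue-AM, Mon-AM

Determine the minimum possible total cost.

4

Sana alone covers Tue-AM, Fri-PM, Mon-AM — every shift.
Total cost: 4.
No cover costs less than 4.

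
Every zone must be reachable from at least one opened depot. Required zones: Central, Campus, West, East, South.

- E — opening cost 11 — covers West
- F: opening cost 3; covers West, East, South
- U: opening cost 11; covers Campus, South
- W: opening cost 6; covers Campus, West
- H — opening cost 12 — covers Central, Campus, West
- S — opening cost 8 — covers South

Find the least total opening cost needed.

This is an integer covering problem.
Choose F and H: together they cover Central, Campus, West, East, South — every zone.
Total opening cost: 3 + 12 = 15.

15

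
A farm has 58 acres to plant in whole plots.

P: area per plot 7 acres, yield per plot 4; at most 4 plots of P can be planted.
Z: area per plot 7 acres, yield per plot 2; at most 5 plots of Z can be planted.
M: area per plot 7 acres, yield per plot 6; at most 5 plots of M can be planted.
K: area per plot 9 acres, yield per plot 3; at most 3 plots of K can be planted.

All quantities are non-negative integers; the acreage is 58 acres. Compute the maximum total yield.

M has the best ratio (6/7); taking only M gives at most 5×6 = 30 (stopped by the supply cap of 5).
Mixing does better — 3×P and 5×M: area 56 ≤ 58, yield 3·4 + 5·6 = 42.

42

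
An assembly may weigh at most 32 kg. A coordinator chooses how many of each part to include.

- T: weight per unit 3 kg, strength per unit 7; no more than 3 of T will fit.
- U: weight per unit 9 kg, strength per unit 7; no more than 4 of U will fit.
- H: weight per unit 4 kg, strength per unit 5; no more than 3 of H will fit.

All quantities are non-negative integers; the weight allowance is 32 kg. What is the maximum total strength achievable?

43

3×T, 1×U, and 3×H: weight 30 ≤ 32, strength 3·7 + 1·7 + 3·5 = 43.
3×T, 2×U, and 1×H: weight 31 ≤ 32, strength 3·7 + 2·7 + 1·5 = 40.
Best is 43.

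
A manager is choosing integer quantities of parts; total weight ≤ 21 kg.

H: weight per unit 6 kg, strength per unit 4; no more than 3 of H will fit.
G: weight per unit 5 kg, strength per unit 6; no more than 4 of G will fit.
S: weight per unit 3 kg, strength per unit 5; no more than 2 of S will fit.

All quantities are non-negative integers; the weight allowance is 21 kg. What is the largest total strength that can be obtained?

This is a bounded integer knapsack.
S has the best ratio (5/3); taking only S gives at most 2×5 = 10 (stopped by the supply cap of 2).
Mixing does better — 3×G and 2×S: weight 21 ≤ 21, strength 3·6 + 2·5 = 28.

28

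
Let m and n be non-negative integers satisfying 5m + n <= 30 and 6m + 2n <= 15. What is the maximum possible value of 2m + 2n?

The continuous relaxation peaks at (0, 7.5) with value 15.00; rounding to a feasible lattice point costs some objective.
(m,n)=(0,7): 5·0+1·7=7≤30, 6·0+2·7=14≤15, objective 14.
(m,n)=(0,6): 5·0+1·6=6≤30, 6·0+2·6=12≤15, objective 12.
The best lattice point is (0,7), giving 14.

14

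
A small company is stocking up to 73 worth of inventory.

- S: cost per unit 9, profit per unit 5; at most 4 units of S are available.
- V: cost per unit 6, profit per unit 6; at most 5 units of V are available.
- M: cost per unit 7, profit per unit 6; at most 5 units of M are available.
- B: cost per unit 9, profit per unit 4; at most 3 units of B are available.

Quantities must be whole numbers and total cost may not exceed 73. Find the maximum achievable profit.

60

This is a bounded integer knapsack.
Take 5×V and 5×M: cost 65 ≤ 73, profit 5·6 + 5·6 = 60.
V has the best ratio (6/6) and is taken to its limit of 5; remaining capacity is filled optimally with the others.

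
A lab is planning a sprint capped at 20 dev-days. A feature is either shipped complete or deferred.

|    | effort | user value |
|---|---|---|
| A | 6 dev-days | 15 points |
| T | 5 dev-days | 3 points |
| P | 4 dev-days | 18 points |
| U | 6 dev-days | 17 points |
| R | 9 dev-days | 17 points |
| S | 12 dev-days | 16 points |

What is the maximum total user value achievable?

52

Take P, U, and R: effort 4 + 6 + 9 = 19 ≤ 20, user value 18 + 17 + 17 = 52.
No other feasible combination does better.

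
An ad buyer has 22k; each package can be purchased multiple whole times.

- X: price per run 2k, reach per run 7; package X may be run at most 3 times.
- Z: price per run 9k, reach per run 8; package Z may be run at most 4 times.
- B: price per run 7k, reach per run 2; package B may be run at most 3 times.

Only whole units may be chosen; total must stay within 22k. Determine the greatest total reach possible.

Take 3×X, 1×Z, and 1×B: price 22 ≤ 22, reach 3·7 + 1·8 + 1·2 = 31.
X has the best ratio (7/2) and is taken to its limit of 3; remaining capacity is filled optimally with the others.

31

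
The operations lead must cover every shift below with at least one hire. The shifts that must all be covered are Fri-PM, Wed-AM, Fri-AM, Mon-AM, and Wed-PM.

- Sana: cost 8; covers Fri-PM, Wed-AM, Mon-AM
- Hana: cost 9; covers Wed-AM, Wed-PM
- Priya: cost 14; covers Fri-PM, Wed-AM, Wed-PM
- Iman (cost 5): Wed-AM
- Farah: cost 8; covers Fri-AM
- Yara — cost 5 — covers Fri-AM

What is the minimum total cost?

Choose Sana, Hana, and Yara: together they cover Fri-PM, Wed-AM, Fri-AM, Mon-AM, Wed-PM — every shift.
Total cost: 8 + 9 + 5 = 22.
No cover costs less than 22.

22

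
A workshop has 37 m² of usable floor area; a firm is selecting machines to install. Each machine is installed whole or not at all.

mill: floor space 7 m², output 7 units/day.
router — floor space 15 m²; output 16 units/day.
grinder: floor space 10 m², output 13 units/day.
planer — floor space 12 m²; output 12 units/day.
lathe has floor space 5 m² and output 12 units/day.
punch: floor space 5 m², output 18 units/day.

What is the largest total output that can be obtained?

59

router + planer + lathe + punch: floor space 15 + 12 + 5 + 5 = 37 ≤ 37, output 16 + 12 + 12 + 18 = 58.
grinder + planer + lathe + punch: floor space 10 + 12 + 5 + 5 = 32 ≤ 37, output 13 + 12 + 12 + 18 = 55.
router + grinder + lathe + punch: floor space 15 + 10 + 5 + 5 = 35 ≤ 37, output 16 + 13 + 12 + 18 = 59.
Best is router, grinder, lathe, and punch with total output 59.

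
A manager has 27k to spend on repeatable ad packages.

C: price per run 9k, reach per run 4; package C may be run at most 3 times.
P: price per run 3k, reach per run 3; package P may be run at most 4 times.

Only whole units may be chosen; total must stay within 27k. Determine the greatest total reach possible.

1×C and 4×P: price 21 ≤ 27, reach 1·4 + 4·3 = 16.
2×C and 3×P: price 27 ≤ 27, reach 2·4 + 3·3 = 17.
Best is 17.

17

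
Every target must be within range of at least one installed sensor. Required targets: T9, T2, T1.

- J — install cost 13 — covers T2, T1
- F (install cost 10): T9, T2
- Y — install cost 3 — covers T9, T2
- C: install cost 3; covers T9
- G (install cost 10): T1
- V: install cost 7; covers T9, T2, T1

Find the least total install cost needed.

V alone covers T9, T2, T1 — every target.
Total install cost: 7.

7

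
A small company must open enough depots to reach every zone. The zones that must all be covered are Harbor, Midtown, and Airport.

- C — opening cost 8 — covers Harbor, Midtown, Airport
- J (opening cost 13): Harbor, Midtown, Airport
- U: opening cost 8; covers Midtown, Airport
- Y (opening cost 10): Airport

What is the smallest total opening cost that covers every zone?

8

This is a weighted set-cover instance.
C alone covers Harbor, Midtown, Airport — every zone.
Total opening cost: 8.
No cover costs less than 8.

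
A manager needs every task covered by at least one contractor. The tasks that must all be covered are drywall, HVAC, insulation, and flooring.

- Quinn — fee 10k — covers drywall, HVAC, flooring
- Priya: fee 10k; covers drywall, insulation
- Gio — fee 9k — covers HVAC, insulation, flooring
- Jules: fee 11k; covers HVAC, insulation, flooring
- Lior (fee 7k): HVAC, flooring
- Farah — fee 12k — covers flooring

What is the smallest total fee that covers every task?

17

The greedy cost-per-new-task heuristic would pick Gio and Quinn for 19, but a cheaper cover exists.
Choose Priya and Lior: together they cover drywall, HVAC, insulation, flooring — every task.
Total fee: 10 + 7 = 17.
No cover costs less than 17.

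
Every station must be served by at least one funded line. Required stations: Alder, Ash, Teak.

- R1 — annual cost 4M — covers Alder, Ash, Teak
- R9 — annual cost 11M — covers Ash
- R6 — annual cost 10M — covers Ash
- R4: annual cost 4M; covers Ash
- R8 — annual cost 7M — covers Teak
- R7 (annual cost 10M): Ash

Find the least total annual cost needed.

R1 alone covers Alder, Ash, Teak — every station.
Total annual cost: 4.
No cover costs less than 4.

4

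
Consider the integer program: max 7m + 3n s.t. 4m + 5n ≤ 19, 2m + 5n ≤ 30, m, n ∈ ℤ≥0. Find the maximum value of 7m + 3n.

28

Relaxing integrality, the LP optimum is 33.25 at (m,n) = (4.75, 0), which is not an integer point.
(m,n)=(4,0): 4·4+5·0=16≤19, 2·4+5·0=8≤30, objective 28.
(m,n)=(3,1): 4·3+5·1=17≤19, 2·3+5·1=11≤30, objective 24.
(m,n)=(3,0): 4·3+5·0=12≤19, 2·3+5·0=6≤30, objective 21.
No feasible integer point exceeds 28.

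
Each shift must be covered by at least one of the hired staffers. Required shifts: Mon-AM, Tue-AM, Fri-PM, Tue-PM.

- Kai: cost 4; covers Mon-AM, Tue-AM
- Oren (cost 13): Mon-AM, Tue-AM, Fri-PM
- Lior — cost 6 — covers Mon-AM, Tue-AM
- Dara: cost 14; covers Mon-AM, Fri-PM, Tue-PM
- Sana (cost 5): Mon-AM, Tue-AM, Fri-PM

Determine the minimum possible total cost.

This is an integer covering problem.
The greedy cost-per-new-shift heuristic would pick Sana and Dara for 19, but a cheaper cover exists.
Choose Kai and Dara: together they cover Mon-AM, Tue-AM, Fri-PM, Tue-PM — every shift.
Total cost: 4 + 14 = 18.
No cover costs less than 18.

18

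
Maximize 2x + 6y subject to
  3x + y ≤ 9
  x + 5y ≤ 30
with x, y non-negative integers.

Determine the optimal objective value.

(x,y)=(0,6) is feasible, giving 36.
(x,y)=(1,5) is feasible, giving 32.
(x,y)=(0,5) is feasible, giving 30.
No feasible integer point exceeds 36.

36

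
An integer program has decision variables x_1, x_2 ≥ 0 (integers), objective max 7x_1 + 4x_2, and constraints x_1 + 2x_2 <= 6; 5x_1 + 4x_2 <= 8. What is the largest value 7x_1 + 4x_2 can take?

(x_1,x_2)=(0,2): 1·0+2·2=4≤6, 5·0+4·2=8≤8, objective 8.
(x_1,x_2)=(1,0): 1·1+2·0=1≤6, 5·1+4·0=5≤8, objective 7.
(x_1,x_2)=(0,1): 1·0+2·1=2≤6, 5·0+4·1=4≤8, objective 4.
The best lattice point is (0,2), giving 8.

8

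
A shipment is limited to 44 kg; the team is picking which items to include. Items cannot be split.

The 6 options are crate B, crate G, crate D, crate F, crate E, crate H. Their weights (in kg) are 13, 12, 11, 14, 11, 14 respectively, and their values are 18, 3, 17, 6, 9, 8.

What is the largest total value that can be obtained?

Treat it as a binary knapsack problem.
crate B + crate D + crate H: weight 13 + 11 + 14 = 38 ≤ 44, value 18 + 17 + 8 = 43.
crate B + crate D + crate F: weight 13 + 11 + 14 = 38 ≤ 44, value 18 + 17 + 6 = 41.
crate B + crate D + crate E: weight 13 + 11 + 11 = 35 ≤ 44, value 18 + 17 + 9 = 44.
Best is crate B, crate D, and crate E with total value 44.

44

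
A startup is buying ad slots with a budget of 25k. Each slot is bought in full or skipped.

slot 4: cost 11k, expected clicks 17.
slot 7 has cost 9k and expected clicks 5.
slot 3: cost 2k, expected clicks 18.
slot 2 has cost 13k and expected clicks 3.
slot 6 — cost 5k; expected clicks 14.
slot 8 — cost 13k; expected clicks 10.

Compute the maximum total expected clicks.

slot 4 + slot 3 + slot 6: cost 11 + 2 + 5 = 18 ≤ 25, expected clicks 17 + 18 + 14 = 49.
slot 3 + slot 6 + slot 8: cost 2 + 5 + 13 = 20 ≤ 25, expected clicks 18 + 14 + 10 = 42.
Best is slot 4, slot 3, and slot 6 with total expected clicks 49.

49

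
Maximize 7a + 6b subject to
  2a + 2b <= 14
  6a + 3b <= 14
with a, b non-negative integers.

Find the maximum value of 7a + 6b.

(a,b)=(0,4): 2·0+2·4=8≤14, 6·0+3·4=12≤14, objective 24.
(a,b)=(0,3): 2·0+2·3=6≤14, 6·0+3·3=9≤14, objective 18.
The best lattice point is (0,4), giving 24.

24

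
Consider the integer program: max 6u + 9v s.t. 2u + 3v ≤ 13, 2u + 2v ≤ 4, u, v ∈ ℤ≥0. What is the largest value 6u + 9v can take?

(u,v)=(0,2): 2·0+3·2=6≤13, 2·0+2·2=4≤4, objective 18.
(u,v)=(1,1): 2·1+3·1=5≤13, 2·1+2·1=4≤4, objective 15.
Maximum is 18 at (u,v)=(0,2).

18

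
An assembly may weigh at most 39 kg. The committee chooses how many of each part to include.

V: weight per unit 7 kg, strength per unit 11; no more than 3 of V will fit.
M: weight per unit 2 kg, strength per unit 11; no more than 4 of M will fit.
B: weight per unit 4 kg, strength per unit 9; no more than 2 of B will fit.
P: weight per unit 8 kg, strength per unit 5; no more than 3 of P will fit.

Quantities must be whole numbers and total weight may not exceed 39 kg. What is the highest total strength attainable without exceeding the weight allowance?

95

This is a bounded integer knapsack.
M has the best ratio (11/2); taking only M gives at most 4×11 = 44 (stopped by the supply cap of 4).
Mixing does better — 3×V, 4×M, and 2×B: weight 37 ≤ 39, strength 3·11 + 4·11 + 2·9 = 95.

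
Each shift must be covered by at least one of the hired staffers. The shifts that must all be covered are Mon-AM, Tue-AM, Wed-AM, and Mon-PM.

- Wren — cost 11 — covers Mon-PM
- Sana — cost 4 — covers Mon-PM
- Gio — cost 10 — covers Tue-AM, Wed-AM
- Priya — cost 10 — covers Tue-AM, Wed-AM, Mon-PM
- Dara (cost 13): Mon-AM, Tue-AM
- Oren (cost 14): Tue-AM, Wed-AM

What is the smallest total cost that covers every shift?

Choose Priya and Dara: together they cover Mon-AM, Tue-AM, Wed-AM, Mon-PM — every shift.
Total cost: 10 + 13 = 23.
No cover costs less than 23.

23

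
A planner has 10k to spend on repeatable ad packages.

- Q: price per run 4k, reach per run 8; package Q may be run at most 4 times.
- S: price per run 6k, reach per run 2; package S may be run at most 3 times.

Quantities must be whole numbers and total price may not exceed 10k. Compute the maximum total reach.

This is a bounded integer knapsack.
Take 2×Q: price 8 ≤ 10, reach 2·8 = 16.
No other integer combination yields more.

16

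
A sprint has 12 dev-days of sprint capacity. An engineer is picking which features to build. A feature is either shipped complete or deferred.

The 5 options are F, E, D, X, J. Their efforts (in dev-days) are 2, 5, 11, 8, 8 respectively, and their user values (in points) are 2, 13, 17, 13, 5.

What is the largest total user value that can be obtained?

Treat it as a binary knapsack problem.
Take D: effort 11 ≤ 12, user value 17.
No other feasible combination does better.

17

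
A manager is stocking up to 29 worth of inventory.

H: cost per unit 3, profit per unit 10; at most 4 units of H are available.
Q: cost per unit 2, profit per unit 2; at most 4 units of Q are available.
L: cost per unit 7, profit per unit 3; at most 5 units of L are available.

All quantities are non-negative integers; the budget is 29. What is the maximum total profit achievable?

Take 4×H, 4×Q, and 1×L: cost 27 ≤ 29, profit 4·10 + 4·2 + 1·3 = 51.
H has the best ratio (10/3) and is taken to its limit of 4; remaining capacity is filled optimally with the others.

51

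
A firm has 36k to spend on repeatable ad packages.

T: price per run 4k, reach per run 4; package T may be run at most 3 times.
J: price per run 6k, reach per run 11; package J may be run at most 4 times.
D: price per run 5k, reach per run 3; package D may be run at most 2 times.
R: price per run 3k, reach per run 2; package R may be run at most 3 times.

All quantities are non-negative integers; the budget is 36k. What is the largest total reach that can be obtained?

56

This is a bounded integer knapsack.
Take 3×T and 4×J: price 36 ≤ 36, reach 3·4 + 4·11 = 56.
J has the best ratio (11/6) and is taken to its limit of 4; remaining capacity is filled optimally with the others.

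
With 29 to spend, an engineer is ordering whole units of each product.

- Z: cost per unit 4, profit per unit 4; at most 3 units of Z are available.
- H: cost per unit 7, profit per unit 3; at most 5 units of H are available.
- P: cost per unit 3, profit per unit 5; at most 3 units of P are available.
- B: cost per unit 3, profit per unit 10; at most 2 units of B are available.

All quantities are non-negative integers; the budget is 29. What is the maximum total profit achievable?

3×Z, 3×P, and 2×B: cost 27 ≤ 29, profit 3·4 + 3·5 + 2·10 = 47.
2×Z, 3×P, and 2×B: cost 23 ≤ 29, profit 2·4 + 3·5 + 2·10 = 43.
Best is 47.

47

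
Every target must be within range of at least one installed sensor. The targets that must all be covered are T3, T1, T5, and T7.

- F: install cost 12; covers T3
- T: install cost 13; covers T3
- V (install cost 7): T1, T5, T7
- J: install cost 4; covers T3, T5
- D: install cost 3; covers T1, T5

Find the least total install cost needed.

11

This is an integer covering problem.
Choose V and J: together they cover T3, T1, T5, T7 — every target.
Total install cost: 7 + 4 = 11.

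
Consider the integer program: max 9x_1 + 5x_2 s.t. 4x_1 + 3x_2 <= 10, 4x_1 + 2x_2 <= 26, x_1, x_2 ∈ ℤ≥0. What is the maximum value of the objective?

19

Relaxing integrality, the LP optimum is 22.50 at (x_1,x_2) = (2.5, 0), which is not an integer point.
(x_1,x_2)=(1,2): 4·1+3·2=10≤10, 4·1+2·2=8≤26, objective 19.
(x_1,x_2)=(2,0): 4·2+3·0=8≤10, 4·2+2·0=8≤26, objective 18.
No feasible integer point exceeds 19.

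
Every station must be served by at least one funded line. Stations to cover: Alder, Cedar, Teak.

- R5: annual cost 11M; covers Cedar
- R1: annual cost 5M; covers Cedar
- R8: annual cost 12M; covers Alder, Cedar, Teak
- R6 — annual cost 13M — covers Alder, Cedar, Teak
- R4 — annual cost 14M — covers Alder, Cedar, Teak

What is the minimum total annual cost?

12

R8 alone covers Alder, Cedar, Teak — every station.
Total annual cost: 12.
No cover costs less than 12.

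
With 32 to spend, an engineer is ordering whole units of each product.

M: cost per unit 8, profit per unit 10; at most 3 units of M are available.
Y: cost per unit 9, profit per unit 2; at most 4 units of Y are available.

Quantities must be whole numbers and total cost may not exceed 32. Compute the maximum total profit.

30

This is a bounded integer knapsack.
3×M: cost 24 ≤ 32, profit 3·10 = 30.
2×M and 1×Y: cost 25 ≤ 32, profit 2·10 + 1·2 = 22.
Best is 30.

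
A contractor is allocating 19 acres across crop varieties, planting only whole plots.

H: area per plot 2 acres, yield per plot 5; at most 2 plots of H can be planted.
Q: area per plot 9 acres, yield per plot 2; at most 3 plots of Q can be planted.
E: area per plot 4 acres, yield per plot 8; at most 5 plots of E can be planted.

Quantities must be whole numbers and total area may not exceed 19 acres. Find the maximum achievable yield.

37

Take 1×H and 4×E: area 18 ≤ 19, yield 1·5 + 4·8 = 37.
No other integer combination yields more.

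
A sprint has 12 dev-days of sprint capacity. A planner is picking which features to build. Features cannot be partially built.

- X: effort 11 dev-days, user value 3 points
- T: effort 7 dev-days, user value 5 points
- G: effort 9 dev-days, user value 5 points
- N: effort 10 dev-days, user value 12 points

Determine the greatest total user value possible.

Treat it as a binary knapsack problem.
Allowing fractional choices, the relaxed optimum would be about 13.4, but features are indivisible.
G: effort 9 ≤ 12, user value 5.
N: effort 10 ≤ 12, user value 12.
T: effort 7 ≤ 12, user value 5.
Best is N with total user value 12.

12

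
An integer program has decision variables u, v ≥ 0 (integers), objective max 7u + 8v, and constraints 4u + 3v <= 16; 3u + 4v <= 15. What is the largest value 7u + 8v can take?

31

(u,v)=(1,3): 4·1+3·3=13≤16, 3·1+4·3=15≤15, objective 31.
(u,v)=(2,2): 4·2+3·2=14≤16, 3·2+4·2=14≤15, objective 30.
(u,v)=(3,1): 4·3+3·1=15≤16, 3·3+4·1=13≤15, objective 29.
The best lattice point is (1,3), giving 31.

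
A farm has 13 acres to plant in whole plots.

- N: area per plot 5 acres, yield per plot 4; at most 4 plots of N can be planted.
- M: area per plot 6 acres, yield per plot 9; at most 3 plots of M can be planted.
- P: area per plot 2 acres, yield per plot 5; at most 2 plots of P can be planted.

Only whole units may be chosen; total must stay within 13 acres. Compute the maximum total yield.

19

This is a bounded integer knapsack.
P has the best ratio (5/2); taking only P gives at most 2×5 = 10 (stopped by the supply cap of 2).
Mixing does better — 1×M and 2×P: area 10 ≤ 13, yield 1·9 + 2·5 = 19.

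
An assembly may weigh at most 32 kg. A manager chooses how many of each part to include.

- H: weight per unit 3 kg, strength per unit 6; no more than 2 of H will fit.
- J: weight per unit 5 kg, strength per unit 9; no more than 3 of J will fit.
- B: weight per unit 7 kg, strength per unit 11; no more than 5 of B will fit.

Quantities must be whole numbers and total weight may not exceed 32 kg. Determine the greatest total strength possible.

55

H has the best ratio (6/3); taking only H gives at most 2×6 = 12 (stopped by the supply cap of 2).
Mixing does better — 1×H, 3×J, and 2×B: weight 32 ≤ 32, strength 1·6 + 3·9 + 2·11 = 55.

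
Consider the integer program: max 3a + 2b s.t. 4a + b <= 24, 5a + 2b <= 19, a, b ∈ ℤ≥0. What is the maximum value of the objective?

(a,b)=(0,9): 4·0+1·9=9≤24, 5·0+2·9=18≤19, objective 18.
(a,b)=(0,8): 4·0+1·8=8≤24, 5·0+2·8=16≤19, objective 16.
No feasible integer point exceeds 18.

18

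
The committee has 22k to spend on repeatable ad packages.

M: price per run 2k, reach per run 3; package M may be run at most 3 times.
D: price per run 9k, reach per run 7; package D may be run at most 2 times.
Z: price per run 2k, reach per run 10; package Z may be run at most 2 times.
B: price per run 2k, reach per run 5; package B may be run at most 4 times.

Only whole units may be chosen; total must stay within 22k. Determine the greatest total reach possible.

This is a bounded integer knapsack.
3×M, 2×Z, and 4×B: price 18 ≤ 22, reach 3·3 + 2·10 + 4·5 = 49.
1×D, 2×Z, and 4×B: price 21 ≤ 22, reach 1·7 + 2·10 + 4·5 = 47.
Best is 49.

49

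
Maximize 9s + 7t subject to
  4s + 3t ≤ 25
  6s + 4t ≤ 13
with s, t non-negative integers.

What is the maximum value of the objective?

(s,t)=(0,3) is feasible, giving 21.
(s,t)=(0,2) is feasible, giving 14.
The best lattice point is (0,3), giving 21.

21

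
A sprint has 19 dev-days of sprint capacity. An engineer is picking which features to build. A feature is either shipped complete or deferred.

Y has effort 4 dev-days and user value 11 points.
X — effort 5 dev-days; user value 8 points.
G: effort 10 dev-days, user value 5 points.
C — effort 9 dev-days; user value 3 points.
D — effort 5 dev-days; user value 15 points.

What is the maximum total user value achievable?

Take Y, X, and D: effort 4 + 5 + 5 = 14 ≤ 19, user value 11 + 8 + 15 = 34.
No other feasible combination does better.

34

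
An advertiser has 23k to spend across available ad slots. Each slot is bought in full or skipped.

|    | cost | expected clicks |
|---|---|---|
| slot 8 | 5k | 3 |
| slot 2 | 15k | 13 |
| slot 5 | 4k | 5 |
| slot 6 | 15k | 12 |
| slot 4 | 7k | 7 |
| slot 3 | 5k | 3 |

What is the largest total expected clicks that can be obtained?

20

This is an integer program with binary decision variables.
Take slot 2 and slot 4: cost 15 + 7 = 22 ≤ 23, expected clicks 13 + 7 = 20.
No other feasible combination does better.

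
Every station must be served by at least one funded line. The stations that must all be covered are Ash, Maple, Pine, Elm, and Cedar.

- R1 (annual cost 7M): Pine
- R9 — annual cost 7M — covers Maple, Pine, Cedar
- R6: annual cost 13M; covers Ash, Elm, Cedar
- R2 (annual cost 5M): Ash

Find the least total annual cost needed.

20

The greedy cost-per-new-station heuristic would pick R9, R2, and R6 for 25, but a cheaper cover exists.
Choose R9 and R6: together they cover Ash, Maple, Pine, Elm, Cedar — every station.
Total annual cost: 7 + 13 = 20.
No cover costs less than 20.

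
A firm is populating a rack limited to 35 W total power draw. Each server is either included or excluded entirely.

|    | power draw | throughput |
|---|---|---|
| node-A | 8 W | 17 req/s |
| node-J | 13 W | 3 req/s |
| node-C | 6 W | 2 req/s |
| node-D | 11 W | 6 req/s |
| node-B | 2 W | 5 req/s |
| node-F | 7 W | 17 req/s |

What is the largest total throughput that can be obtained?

47

Allowing fractional choices, the relaxed optimum would be about 47.2, but servers are indivisible.
node-A + node-C + node-D + node-B + node-F: power draw 8 + 6 + 11 + 2 + 7 = 34 ≤ 35, throughput 17 + 2 + 6 + 5 + 17 = 47.
node-A + node-D + node-B + node-F: power draw 8 + 11 + 2 + 7 = 28 ≤ 35, throughput 17 + 6 + 5 + 17 = 45.
Best is node-A, node-C, node-D, node-B, and node-F with total throughput 47.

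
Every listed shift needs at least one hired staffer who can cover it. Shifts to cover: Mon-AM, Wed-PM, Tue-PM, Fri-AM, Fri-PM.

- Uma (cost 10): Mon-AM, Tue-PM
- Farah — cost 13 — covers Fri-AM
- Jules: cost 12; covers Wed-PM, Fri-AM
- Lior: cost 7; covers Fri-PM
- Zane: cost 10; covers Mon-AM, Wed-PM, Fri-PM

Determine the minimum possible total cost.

This is a weighted set-cover instance.
Choose Uma, Jules, and Lior: together they cover Mon-AM, Wed-PM, Tue-PM, Fri-AM, Fri-PM — every shift.
Total cost: 10 + 12 + 7 = 29.

29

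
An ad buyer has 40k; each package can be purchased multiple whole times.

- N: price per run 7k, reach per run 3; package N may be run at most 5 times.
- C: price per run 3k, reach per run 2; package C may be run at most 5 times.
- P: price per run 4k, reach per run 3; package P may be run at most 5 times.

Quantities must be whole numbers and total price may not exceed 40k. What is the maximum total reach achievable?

26

P has the best ratio (3/4); taking only P gives at most 5×3 = 15 (stopped by the supply cap of 5).
Mixing does better — 1×N, 4×C, and 5×P: price 39 ≤ 40, reach 1·3 + 4·2 + 5·3 = 26.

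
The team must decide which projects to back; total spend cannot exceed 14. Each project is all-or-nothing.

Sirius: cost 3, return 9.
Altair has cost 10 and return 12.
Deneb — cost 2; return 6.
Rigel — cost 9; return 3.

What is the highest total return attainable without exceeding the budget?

Allowing fractional choices, the relaxed optimum would be about 25.8, but projects are indivisible.
Sirius + Altair: cost 3 + 10 = 13 ≤ 14, return 9 + 12 = 21.
Altair + Deneb: cost 10 + 2 = 12 ≤ 14, return 12 + 6 = 18.
Best is Sirius and Altair with total return 21.

21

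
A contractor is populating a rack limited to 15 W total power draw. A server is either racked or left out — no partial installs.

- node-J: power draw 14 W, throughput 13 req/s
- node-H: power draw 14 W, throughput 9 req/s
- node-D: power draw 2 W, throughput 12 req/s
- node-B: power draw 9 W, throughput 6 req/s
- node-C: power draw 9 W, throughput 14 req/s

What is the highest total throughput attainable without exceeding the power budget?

Take node-D and node-C: power draw 2 + 9 = 11 ≤ 15, throughput 12 + 14 = 26.
No other feasible combination does better.

26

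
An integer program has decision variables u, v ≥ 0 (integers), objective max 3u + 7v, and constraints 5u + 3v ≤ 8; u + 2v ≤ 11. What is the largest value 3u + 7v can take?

14

The continuous relaxation peaks at (0, 2.67) with value 18.67; rounding to a feasible lattice point costs some objective.
(u,v)=(0,2): 5·0+3·2=6≤8, 1·0+2·2=4≤11, objective 14.
(u,v)=(1,1): 5·1+3·1=8≤8, 1·1+2·1=3≤11, objective 10.
(u,v)=(0,1): 5·0+3·1=3≤8, 1·0+2·1=2≤11, objective 7.
The best lattice point is (0,2), giving 14.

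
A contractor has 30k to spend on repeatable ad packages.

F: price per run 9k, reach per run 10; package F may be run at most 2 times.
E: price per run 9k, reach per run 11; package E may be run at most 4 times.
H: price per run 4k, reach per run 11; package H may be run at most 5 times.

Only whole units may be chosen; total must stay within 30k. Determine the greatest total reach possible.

66

1×F and 5×H: price 29 ≤ 30, reach 1·10 + 5·11 = 65.
1×E and 5×H: price 29 ≤ 30, reach 1·11 + 5·11 = 66.
Best is 66.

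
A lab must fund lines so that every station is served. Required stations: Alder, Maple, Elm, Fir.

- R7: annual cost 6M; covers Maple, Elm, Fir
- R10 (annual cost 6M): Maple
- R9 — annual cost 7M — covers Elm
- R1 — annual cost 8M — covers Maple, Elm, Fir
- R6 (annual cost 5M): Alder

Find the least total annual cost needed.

11

Choose R7 and R6: together they cover Alder, Maple, Elm, Fir — every station.
Total annual cost: 6 + 5 = 11.
No cover costs less than 11.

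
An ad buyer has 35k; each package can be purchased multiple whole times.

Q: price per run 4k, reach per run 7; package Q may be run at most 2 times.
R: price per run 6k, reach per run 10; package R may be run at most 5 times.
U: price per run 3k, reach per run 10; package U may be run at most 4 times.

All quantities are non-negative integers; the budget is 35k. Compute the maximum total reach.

U has the best ratio (10/3); taking only U gives at most 4×10 = 40 (stopped by the supply cap of 4).
Mixing does better — 1×Q, 3×R, and 4×U: price 34 ≤ 35, reach 1·7 + 3·10 + 4·10 = 77.

77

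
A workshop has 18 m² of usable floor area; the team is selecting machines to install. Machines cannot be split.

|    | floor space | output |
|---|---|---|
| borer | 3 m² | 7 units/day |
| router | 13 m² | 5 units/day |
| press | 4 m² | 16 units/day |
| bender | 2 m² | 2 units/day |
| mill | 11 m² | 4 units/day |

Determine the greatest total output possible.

Take borer, press, and mill: floor space 3 + 4 + 11 = 18 ≤ 18, output 7 + 16 + 4 = 27.
No other feasible combination does better.

27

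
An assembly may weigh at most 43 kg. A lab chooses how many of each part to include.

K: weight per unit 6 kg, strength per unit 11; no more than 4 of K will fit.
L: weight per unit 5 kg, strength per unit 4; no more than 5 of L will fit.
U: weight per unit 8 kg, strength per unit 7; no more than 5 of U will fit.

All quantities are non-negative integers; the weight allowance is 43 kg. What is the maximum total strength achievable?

K has the best ratio (11/6); taking only K gives at most 4×11 = 44 (stopped by the supply cap of 4).
Mixing does better — 4×K, 2×L, and 1×U: weight 42 ≤ 43, strength 4·11 + 2·4 + 1·7 = 59.

59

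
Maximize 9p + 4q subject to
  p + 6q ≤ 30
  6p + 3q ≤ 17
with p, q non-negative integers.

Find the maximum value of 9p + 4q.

Relaxing integrality, the LP optimum is 25.50 at (p,q) = (2.83, 0), which is not an integer point.
(p,q)=(2,1) is feasible, giving 22.
(p,q)=(2,0) is feasible, giving 18.
Maximum is 22 at (p,q)=(2,1).

22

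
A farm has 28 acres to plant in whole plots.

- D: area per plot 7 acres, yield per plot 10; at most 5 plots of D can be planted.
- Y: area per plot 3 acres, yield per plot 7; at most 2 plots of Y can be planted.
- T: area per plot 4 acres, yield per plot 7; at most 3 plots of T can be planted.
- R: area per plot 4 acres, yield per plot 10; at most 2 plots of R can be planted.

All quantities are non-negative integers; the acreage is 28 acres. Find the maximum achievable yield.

This is a bounded integer knapsack.
Take 2×Y, 3×T, and 2×R: area 26 ≤ 28, yield 2·7 + 3·7 + 2·10 = 55.
R has the best ratio (10/4) and is taken to its limit of 2; remaining capacity is filled optimally with the others.

55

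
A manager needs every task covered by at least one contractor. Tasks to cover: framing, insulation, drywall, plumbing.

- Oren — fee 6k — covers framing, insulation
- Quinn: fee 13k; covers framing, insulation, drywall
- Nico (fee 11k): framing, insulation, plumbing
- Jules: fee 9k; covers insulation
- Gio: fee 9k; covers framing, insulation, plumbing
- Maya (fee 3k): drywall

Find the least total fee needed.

12

The greedy cost-per-new-task heuristic would pick Oren, Maya, and Gio for 18, but a cheaper cover exists.
Choose Gio and Maya: together they cover framing, insulation, drywall, plumbing — every task.
Total fee: 9 + 3 = 12.
No cover costs less than 12.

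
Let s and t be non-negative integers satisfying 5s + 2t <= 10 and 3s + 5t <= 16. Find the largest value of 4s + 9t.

Relaxing integrality, the LP optimum is 28.80 at (s,t) = (0, 3.2), which is not an integer point.
(s,t)=(0,3): 5·0+2·3=6≤10, 3·0+5·3=15≤16, objective 27.
(s,t)=(1,2): 5·1+2·2=9≤10, 3·1+5·2=13≤16, objective 22.
(s,t)=(0,2): 5·0+2·2=4≤10, 3·0+5·2=10≤16, objective 18.
The best lattice point is (0,3), giving 27.

27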